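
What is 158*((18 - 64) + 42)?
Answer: -632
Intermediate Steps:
158*((18 - 64) + 42) = 158*(-46 + 42) = 158*(-4) = -632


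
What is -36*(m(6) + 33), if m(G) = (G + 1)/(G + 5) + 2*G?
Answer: -18072/11 ≈ -1642.9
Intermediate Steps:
m(G) = 2*G + (1 + G)/(5 + G) (m(G) = (1 + G)/(5 + G) + 2*G = 2*G + (1 + G)/(5 + G))
-36*(m(6) + 33) = -36*((1 + 2*6² + 11*6)/(5 + 6) + 33) = -36*((1 + 2*36 + 66)/11 + 33) = -36*((1 + 72 + 66)/11 + 33) = -36*((1/11)*139 + 33) = -36*(139/11 + 33) = -36*502/11 = -18072/11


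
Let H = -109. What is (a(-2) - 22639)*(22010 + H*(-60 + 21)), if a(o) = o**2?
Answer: -594417735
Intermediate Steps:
(a(-2) - 22639)*(22010 + H*(-60 + 21)) = ((-2)**2 - 22639)*(22010 - 109*(-60 + 21)) = (4 - 22639)*(22010 - 109*(-39)) = -22635*(22010 + 4251) = -22635*26261 = -594417735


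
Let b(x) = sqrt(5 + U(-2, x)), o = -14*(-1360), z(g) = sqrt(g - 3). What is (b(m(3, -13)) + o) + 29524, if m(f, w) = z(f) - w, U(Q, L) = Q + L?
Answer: 48568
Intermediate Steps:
z(g) = sqrt(-3 + g)
U(Q, L) = L + Q
m(f, w) = sqrt(-3 + f) - w
o = 19040
b(x) = sqrt(3 + x) (b(x) = sqrt(5 + (x - 2)) = sqrt(5 + (-2 + x)) = sqrt(3 + x))
(b(m(3, -13)) + o) + 29524 = (sqrt(3 + (sqrt(-3 + 3) - 1*(-13))) + 19040) + 29524 = (sqrt(3 + (sqrt(0) + 13)) + 19040) + 29524 = (sqrt(3 + (0 + 13)) + 19040) + 29524 = (sqrt(3 + 13) + 19040) + 29524 = (sqrt(16) + 19040) + 29524 = (4 + 19040) + 29524 = 19044 + 29524 = 48568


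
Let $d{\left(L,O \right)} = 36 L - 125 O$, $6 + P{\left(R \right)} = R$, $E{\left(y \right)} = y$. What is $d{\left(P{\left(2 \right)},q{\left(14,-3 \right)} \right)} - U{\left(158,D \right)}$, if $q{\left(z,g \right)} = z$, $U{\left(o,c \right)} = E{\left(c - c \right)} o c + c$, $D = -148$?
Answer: $-1746$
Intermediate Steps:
$U{\left(o,c \right)} = c$ ($U{\left(o,c \right)} = \left(c - c\right) o c + c = 0 o c + c = 0 c + c = 0 + c = c$)
$P{\left(R \right)} = -6 + R$
$d{\left(L,O \right)} = - 125 O + 36 L$
$d{\left(P{\left(2 \right)},q{\left(14,-3 \right)} \right)} - U{\left(158,D \right)} = \left(\left(-125\right) 14 + 36 \left(-6 + 2\right)\right) - -148 = \left(-1750 + 36 \left(-4\right)\right) + 148 = \left(-1750 - 144\right) + 148 = -1894 + 148 = -1746$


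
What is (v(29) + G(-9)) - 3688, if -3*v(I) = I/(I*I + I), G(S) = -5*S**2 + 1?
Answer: -368281/90 ≈ -4092.0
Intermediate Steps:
G(S) = 1 - 5*S**2
v(I) = -I/(3*(I + I**2)) (v(I) = -I/(3*(I*I + I)) = -I/(3*(I**2 + I)) = -I/(3*(I + I**2)))
(v(29) + G(-9)) - 3688 = (-1/(3 + 3*29) + (1 - 5*(-9)**2)) - 3688 = (-1/(3 + 87) + (1 - 5*81)) - 3688 = (-1/90 + (1 - 405)) - 3688 = (-1*1/90 - 404) - 3688 = (-1/90 - 404) - 3688 = -36361/90 - 3688 = -368281/90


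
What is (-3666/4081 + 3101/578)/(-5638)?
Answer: -10536233/13299015884 ≈ -0.00079226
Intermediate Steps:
(-3666/4081 + 3101/578)/(-5638) = (-3666*1/4081 + 3101*(1/578))*(-1/5638) = (-3666/4081 + 3101/578)*(-1/5638) = (10536233/2358818)*(-1/5638) = -10536233/13299015884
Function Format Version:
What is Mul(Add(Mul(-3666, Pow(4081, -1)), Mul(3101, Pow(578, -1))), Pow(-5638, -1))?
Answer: Rational(-10536233, 13299015884) ≈ -0.00079226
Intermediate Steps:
Mul(Add(Mul(-3666, Pow(4081, -1)), Mul(3101, Pow(578, -1))), Pow(-5638, -1)) = Mul(Add(Mul(-3666, Rational(1, 4081)), Mul(3101, Rational(1, 578))), Rational(-1, 5638)) = Mul(Add(Rational(-3666, 4081), Rational(3101, 578)), Rational(-1, 5638)) = Mul(Rational(10536233, 2358818), Rational(-1, 5638)) = Rational(-10536233, 13299015884)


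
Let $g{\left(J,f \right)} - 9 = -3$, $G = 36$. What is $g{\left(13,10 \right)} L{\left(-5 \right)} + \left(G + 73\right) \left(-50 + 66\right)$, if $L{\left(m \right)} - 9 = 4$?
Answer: $1822$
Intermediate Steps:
$L{\left(m \right)} = 13$ ($L{\left(m \right)} = 9 + 4 = 13$)
$g{\left(J,f \right)} = 6$ ($g{\left(J,f \right)} = 9 - 3 = 6$)
$g{\left(13,10 \right)} L{\left(-5 \right)} + \left(G + 73\right) \left(-50 + 66\right) = 6 \cdot 13 + \left(36 + 73\right) \left(-50 + 66\right) = 78 + 109 \cdot 16 = 78 + 1744 = 1822$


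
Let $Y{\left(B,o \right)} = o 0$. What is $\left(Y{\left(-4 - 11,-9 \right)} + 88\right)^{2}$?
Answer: $7744$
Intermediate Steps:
$Y{\left(B,o \right)} = 0$
$\left(Y{\left(-4 - 11,-9 \right)} + 88\right)^{2} = \left(0 + 88\right)^{2} = 88^{2} = 7744$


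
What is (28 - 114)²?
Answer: 7396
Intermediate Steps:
(28 - 114)² = (-86)² = 7396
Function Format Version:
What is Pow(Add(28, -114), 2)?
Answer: 7396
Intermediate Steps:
Pow(Add(28, -114), 2) = Pow(-86, 2) = 7396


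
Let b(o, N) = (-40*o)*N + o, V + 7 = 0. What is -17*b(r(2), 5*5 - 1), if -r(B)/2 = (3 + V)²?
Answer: -521696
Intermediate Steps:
V = -7 (V = -7 + 0 = -7)
r(B) = -32 (r(B) = -2*(3 - 7)² = -2*(-4)² = -2*16 = -32)
b(o, N) = o - 40*N*o (b(o, N) = -40*N*o + o = o - 40*N*o)
-17*b(r(2), 5*5 - 1) = -(-544)*(1 - 40*(5*5 - 1)) = -(-544)*(1 - 40*(25 - 1)) = -(-544)*(1 - 40*24) = -(-544)*(1 - 960) = -(-544)*(-959) = -17*30688 = -521696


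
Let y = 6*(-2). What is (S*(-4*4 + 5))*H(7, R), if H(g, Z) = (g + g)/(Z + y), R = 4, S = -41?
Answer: -3157/4 ≈ -789.25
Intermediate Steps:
y = -12
H(g, Z) = 2*g/(-12 + Z) (H(g, Z) = (g + g)/(Z - 12) = (2*g)/(-12 + Z) = 2*g/(-12 + Z))
(S*(-4*4 + 5))*H(7, R) = (-41*(-4*4 + 5))*(2*7/(-12 + 4)) = (-41*(-16 + 5))*(2*7/(-8)) = (-41*(-11))*(2*7*(-1/8)) = 451*(-7/4) = -3157/4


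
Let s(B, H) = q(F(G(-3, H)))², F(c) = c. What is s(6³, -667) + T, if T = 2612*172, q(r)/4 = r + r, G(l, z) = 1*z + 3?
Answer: 28666608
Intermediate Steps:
G(l, z) = 3 + z (G(l, z) = z + 3 = 3 + z)
q(r) = 8*r (q(r) = 4*(r + r) = 4*(2*r) = 8*r)
T = 449264
s(B, H) = (24 + 8*H)² (s(B, H) = (8*(3 + H))² = (24 + 8*H)²)
s(6³, -667) + T = 64*(3 - 667)² + 449264 = 64*(-664)² + 449264 = 64*440896 + 449264 = 28217344 + 449264 = 28666608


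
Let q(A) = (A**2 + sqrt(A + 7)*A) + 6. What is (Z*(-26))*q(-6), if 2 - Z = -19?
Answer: -19656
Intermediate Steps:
Z = 21 (Z = 2 - 1*(-19) = 2 + 19 = 21)
q(A) = 6 + A**2 + A*sqrt(7 + A) (q(A) = (A**2 + sqrt(7 + A)*A) + 6 = (A**2 + A*sqrt(7 + A)) + 6 = 6 + A**2 + A*sqrt(7 + A))
(Z*(-26))*q(-6) = (21*(-26))*(6 + (-6)**2 - 6*sqrt(7 - 6)) = -546*(6 + 36 - 6*sqrt(1)) = -546*(6 + 36 - 6*1) = -546*(6 + 36 - 6) = -546*36 = -19656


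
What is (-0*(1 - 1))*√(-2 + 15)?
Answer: 0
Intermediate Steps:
(-0*(1 - 1))*√(-2 + 15) = (-0*0)*√13 = (-29*0)*√13 = 0*√13 = 0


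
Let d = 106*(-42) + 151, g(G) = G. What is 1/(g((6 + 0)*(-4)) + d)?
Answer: -1/4325 ≈ -0.00023121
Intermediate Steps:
d = -4301 (d = -4452 + 151 = -4301)
1/(g((6 + 0)*(-4)) + d) = 1/((6 + 0)*(-4) - 4301) = 1/(6*(-4) - 4301) = 1/(-24 - 4301) = 1/(-4325) = -1/4325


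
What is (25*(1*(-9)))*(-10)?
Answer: 2250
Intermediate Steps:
(25*(1*(-9)))*(-10) = (25*(-9))*(-10) = -225*(-10) = 2250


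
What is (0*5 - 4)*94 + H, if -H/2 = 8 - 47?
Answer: -298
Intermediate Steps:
H = 78 (H = -2*(8 - 47) = -2*(-39) = 78)
(0*5 - 4)*94 + H = (0*5 - 4)*94 + 78 = (0 - 4)*94 + 78 = -4*94 + 78 = -376 + 78 = -298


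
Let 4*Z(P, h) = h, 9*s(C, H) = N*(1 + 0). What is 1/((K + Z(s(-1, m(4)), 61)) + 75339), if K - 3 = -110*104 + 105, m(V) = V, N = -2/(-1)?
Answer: 4/256089 ≈ 1.5620e-5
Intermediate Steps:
N = 2 (N = -2*(-1) = 2)
s(C, H) = 2/9 (s(C, H) = (2*(1 + 0))/9 = (2*1)/9 = (⅑)*2 = 2/9)
Z(P, h) = h/4
K = -11332 (K = 3 + (-110*104 + 105) = 3 + (-11440 + 105) = 3 - 11335 = -11332)
1/((K + Z(s(-1, m(4)), 61)) + 75339) = 1/((-11332 + (¼)*61) + 75339) = 1/((-11332 + 61/4) + 75339) = 1/(-45267/4 + 75339) = 1/(256089/4) = 4/256089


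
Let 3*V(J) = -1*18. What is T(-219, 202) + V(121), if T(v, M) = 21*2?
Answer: 36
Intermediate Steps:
V(J) = -6 (V(J) = (-1*18)/3 = (1/3)*(-18) = -6)
T(v, M) = 42
T(-219, 202) + V(121) = 42 - 6 = 36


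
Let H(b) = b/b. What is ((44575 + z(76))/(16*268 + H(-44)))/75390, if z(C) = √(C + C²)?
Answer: 8915/64669542 + √1463/161673855 ≈ 0.00013809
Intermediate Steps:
H(b) = 1
((44575 + z(76))/(16*268 + H(-44)))/75390 = ((44575 + √(76*(1 + 76)))/(16*268 + 1))/75390 = ((44575 + √(76*77))/(4288 + 1))*(1/75390) = ((44575 + √5852)/4289)*(1/75390) = ((44575 + 2*√1463)*(1/4289))*(1/75390) = (44575/4289 + 2*√1463/4289)*(1/75390) = 8915/64669542 + √1463/161673855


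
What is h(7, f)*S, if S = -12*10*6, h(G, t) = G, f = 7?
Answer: -5040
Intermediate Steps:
S = -720 (S = -120*6 = -720)
h(7, f)*S = 7*(-720) = -5040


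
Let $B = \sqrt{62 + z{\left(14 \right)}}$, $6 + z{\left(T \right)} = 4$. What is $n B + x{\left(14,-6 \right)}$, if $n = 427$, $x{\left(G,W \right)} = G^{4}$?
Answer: $38416 + 854 \sqrt{15} \approx 41724.0$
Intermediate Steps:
$z{\left(T \right)} = -2$ ($z{\left(T \right)} = -6 + 4 = -2$)
$B = 2 \sqrt{15}$ ($B = \sqrt{62 - 2} = \sqrt{60} = 2 \sqrt{15} \approx 7.746$)
$n B + x{\left(14,-6 \right)} = 427 \cdot 2 \sqrt{15} + 14^{4} = 854 \sqrt{15} + 38416 = 38416 + 854 \sqrt{15}$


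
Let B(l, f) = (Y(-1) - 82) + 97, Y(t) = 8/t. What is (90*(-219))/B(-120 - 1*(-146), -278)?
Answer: -19710/7 ≈ -2815.7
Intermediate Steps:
B(l, f) = 7 (B(l, f) = (8/(-1) - 82) + 97 = (8*(-1) - 82) + 97 = (-8 - 82) + 97 = -90 + 97 = 7)
(90*(-219))/B(-120 - 1*(-146), -278) = (90*(-219))/7 = -19710*⅐ = -19710/7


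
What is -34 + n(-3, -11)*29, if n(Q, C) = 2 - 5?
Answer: -121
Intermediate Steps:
n(Q, C) = -3
-34 + n(-3, -11)*29 = -34 - 3*29 = -34 - 87 = -121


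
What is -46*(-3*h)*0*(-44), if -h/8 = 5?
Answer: 0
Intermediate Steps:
h = -40 (h = -8*5 = -40)
-46*(-3*h)*0*(-44) = -46*(-3*(-40))*0*(-44) = -5520*0*(-44) = -46*0*(-44) = 0*(-44) = 0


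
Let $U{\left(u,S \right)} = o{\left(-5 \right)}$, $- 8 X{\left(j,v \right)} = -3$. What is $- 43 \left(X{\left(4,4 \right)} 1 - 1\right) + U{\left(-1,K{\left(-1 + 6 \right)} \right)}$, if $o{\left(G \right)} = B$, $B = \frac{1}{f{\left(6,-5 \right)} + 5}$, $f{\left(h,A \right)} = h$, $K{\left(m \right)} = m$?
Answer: $\frac{2373}{88} \approx 26.966$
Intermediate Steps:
$X{\left(j,v \right)} = \frac{3}{8}$ ($X{\left(j,v \right)} = \left(- \frac{1}{8}\right) \left(-3\right) = \frac{3}{8}$)
$B = \frac{1}{11}$ ($B = \frac{1}{6 + 5} = \frac{1}{11} \approx 0.090909$)
$o{\left(G \right)} = \frac{1}{11}$
$U{\left(u,S \right)} = \frac{1}{11}$
$- 43 \left(X{\left(4,4 \right)} 1 - 1\right) + U{\left(-1,K{\left(-1 + 6 \right)} \right)} = - 43 \left(\frac{3}{8} \cdot 1 - 1\right) + \frac{1}{11} = - 43 \left(\frac{3}{8} - 1\right) + \frac{1}{11} = \left(-43\right) \left(- \frac{5}{8}\right) + \frac{1}{11} = \frac{215}{8} + \frac{1}{11} = \frac{2373}{88}$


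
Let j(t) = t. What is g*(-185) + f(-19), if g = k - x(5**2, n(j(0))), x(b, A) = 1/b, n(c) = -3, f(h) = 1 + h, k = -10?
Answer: 9197/5 ≈ 1839.4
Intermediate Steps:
g = -251/25 (g = -10 - 1/(5**2) = -10 - 1/25 = -251/25 ≈ -10.040)
g*(-185) + f(-19) = -251/25*(-185) + (1 - 19) = 9287/5 - 18 = 9197/5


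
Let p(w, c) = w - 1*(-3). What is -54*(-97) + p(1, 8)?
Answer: 5242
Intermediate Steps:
p(w, c) = 3 + w (p(w, c) = w + 3 = 3 + w)
-54*(-97) + p(1, 8) = -54*(-97) + (3 + 1) = 5238 + 4 = 5242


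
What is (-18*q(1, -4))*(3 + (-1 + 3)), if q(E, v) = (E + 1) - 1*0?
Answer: -180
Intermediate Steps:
q(E, v) = 1 + E (q(E, v) = (1 + E) + 0 = 1 + E)
(-18*q(1, -4))*(3 + (-1 + 3)) = (-18*(1 + 1))*(3 + (-1 + 3)) = (-18*2)*(3 + 2) = -36*5 = -180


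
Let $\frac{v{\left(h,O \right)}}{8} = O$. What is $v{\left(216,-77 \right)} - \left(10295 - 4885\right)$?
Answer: $-6026$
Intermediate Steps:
$v{\left(h,O \right)} = 8 O$
$v{\left(216,-77 \right)} - \left(10295 - 4885\right) = 8 \left(-77\right) - \left(10295 - 4885\right) = -616 - 5410 = -6026$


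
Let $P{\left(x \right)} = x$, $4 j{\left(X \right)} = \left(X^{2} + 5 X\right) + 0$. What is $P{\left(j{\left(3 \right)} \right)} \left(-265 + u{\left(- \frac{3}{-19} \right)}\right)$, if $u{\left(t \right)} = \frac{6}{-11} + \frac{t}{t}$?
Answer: $- \frac{17460}{11} \approx -1587.3$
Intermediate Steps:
$j{\left(X \right)} = \frac{X^{2}}{4} + \frac{5 X}{4}$ ($j{\left(X \right)} = \frac{\left(X^{2} + 5 X\right) + 0}{4} = \frac{X^{2} + 5 X}{4} = \frac{X^{2}}{4} + \frac{5 X}{4}$)
$u{\left(t \right)} = \frac{5}{11}$ ($u{\left(t \right)} = 6 \left(- \frac{1}{11}\right) + 1 = - \frac{6}{11} + 1 = \frac{5}{11}$)
$P{\left(j{\left(3 \right)} \right)} \left(-265 + u{\left(- \frac{3}{-19} \right)}\right) = \frac{1}{4} \cdot 3 \left(5 + 3\right) \left(-265 + \frac{5}{11}\right) = \frac{1}{4} \cdot 3 \cdot 8 \left(- \frac{2910}{11}\right) = 6 \left(- \frac{2910}{11}\right) = - \frac{17460}{11}$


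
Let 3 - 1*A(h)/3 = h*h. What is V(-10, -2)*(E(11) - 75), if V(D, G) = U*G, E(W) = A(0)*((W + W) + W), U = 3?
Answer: -1332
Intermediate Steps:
A(h) = 9 - 3*h**2 (A(h) = 9 - 3*h*h = 9 - 3*h**2)
E(W) = 27*W (E(W) = (9 - 3*0**2)*((W + W) + W) = (9 - 3*0)*(2*W + W) = (9 + 0)*(3*W) = 9*(3*W) = 27*W)
V(D, G) = 3*G
V(-10, -2)*(E(11) - 75) = (3*(-2))*(27*11 - 75) = -6*(297 - 75) = -6*222 = -1332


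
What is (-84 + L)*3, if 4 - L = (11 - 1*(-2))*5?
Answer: -435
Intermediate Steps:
L = -61 (L = 4 - (11 - 1*(-2))*5 = 4 - (11 + 2)*5 = 4 - 13*5 = 4 - 1*65 = 4 - 65 = -61)
(-84 + L)*3 = (-84 - 61)*3 = -145*3 = -435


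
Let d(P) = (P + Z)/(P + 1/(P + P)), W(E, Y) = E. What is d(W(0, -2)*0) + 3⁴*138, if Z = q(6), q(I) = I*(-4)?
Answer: 11178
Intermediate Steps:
q(I) = -4*I
Z = -24 (Z = -4*6 = -24)
d(P) = (-24 + P)/(P + 1/(2*P)) (d(P) = (P - 24)/(P + 1/(P + P)) = (-24 + P)/(P + 1/(2*P)))
d(W(0, -2)*0) + 3⁴*138 = 2*(0*0)*(-24 + 0*0)/(1 + 2*(0*0)²) + 3⁴*138 = 2*0*(-24 + 0)/(1 + 2*0²) + 81*138 = 2*0*(-24)/(1 + 2*0) + 11178 = 2*0*(-24)/(1 + 0) + 11178 = 2*0*(-24)/1 + 11178 = 2*0*1*(-24) + 11178 = 0 + 11178 = 11178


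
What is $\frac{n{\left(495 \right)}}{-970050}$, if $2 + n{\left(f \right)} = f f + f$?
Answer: $- \frac{122759}{485025} \approx -0.2531$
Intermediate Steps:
$n{\left(f \right)} = -2 + f + f^{2}$ ($n{\left(f \right)} = -2 + \left(f f + f\right) = -2 + \left(f^{2} + f\right) = -2 + \left(f + f^{2}\right) = -2 + f + f^{2}$)
$\frac{n{\left(495 \right)}}{-970050} = \frac{-2 + 495 + 495^{2}}{-970050} = \left(-2 + 495 + 245025\right) \left(- \frac{1}{970050}\right) = 245518 \left(- \frac{1}{970050}\right) = - \frac{122759}{485025}$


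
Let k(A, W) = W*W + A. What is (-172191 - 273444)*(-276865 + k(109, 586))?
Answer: -29697116400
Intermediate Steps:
k(A, W) = A + W² (k(A, W) = W² + A = A + W²)
(-172191 - 273444)*(-276865 + k(109, 586)) = (-172191 - 273444)*(-276865 + (109 + 586²)) = -445635*(-276865 + (109 + 343396)) = -445635*(-276865 + 343505) = -445635*66640 = -29697116400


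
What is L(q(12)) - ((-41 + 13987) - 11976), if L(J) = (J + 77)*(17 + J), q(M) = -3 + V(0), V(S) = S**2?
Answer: -934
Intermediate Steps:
q(M) = -3 (q(M) = -3 + 0**2 = -3 + 0 = -3)
L(J) = (17 + J)*(77 + J) (L(J) = (77 + J)*(17 + J) = (17 + J)*(77 + J))
L(q(12)) - ((-41 + 13987) - 11976) = (1309 + (-3)**2 + 94*(-3)) - ((-41 + 13987) - 11976) = (1309 + 9 - 282) - (13946 - 11976) = 1036 - 1*1970 = 1036 - 1970 = -934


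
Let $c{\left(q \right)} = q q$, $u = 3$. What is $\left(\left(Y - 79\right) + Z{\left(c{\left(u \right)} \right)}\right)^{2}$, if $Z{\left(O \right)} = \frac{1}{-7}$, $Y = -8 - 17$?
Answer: $\frac{531441}{49} \approx 10846.0$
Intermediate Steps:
$Y = -25$ ($Y = -8 - 17 = -25$)
$c{\left(q \right)} = q^{2}$
$Z{\left(O \right)} = - \frac{1}{7}$
$\left(\left(Y - 79\right) + Z{\left(c{\left(u \right)} \right)}\right)^{2} = \left(\left(-25 - 79\right) - \frac{1}{7}\right)^{2} = \left(-104 - \frac{1}{7}\right)^{2} = \left(- \frac{729}{7}\right)^{2} = \frac{531441}{49}$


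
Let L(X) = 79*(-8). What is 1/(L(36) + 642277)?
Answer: 1/641645 ≈ 1.5585e-6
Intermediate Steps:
L(X) = -632
1/(L(36) + 642277) = 1/(-632 + 642277) = 1/641645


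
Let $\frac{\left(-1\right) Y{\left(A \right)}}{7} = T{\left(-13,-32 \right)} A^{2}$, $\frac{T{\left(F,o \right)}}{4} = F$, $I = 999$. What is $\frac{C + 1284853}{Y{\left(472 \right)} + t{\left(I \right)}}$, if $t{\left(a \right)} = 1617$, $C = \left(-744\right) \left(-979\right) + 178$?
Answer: $\frac{2013407}{81094993} \approx 0.024828$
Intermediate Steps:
$T{\left(F,o \right)} = 4 F$
$C = 728554$ ($C = 728376 + 178 = 728554$)
$Y{\left(A \right)} = 364 A^{2}$ ($Y{\left(A \right)} = - 7 \cdot 4 \left(-13\right) A^{2} = - 7 \left(- 52 A^{2}\right) = 364 A^{2}$)
$\frac{C + 1284853}{Y{\left(472 \right)} + t{\left(I \right)}} = \frac{728554 + 1284853}{364 \cdot 472^{2} + 1617} = \frac{2013407}{364 \cdot 222784 + 1617} = \frac{2013407}{81093376 + 1617} = \frac{2013407}{81094993}$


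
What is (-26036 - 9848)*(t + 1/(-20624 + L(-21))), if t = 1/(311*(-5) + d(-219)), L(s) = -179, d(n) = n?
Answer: 405076534/18452261 ≈ 21.953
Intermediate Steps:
t = -1/1774 (t = 1/(311*(-5) - 219) = 1/(-1555 - 219) = 1/(-1774) = -1/1774 ≈ -0.00056370)
(-26036 - 9848)*(t + 1/(-20624 + L(-21))) = (-26036 - 9848)*(-1/1774 + 1/(-20624 - 179)) = -35884*(-1/1774 + 1/(-20803)) = -35884*(-1/1774 - 1/20803) = -35884*(-22577/36904522) = 405076534/18452261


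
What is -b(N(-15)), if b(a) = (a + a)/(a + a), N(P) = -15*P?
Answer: -1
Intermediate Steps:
b(a) = 1 (b(a) = (2*a)/((2*a)) = (2*a)*(1/(2*a)) = 1)
-b(N(-15)) = -1*1 = -1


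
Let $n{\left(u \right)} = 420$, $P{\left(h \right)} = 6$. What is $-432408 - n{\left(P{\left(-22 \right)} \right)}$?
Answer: $-432828$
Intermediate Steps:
$-432408 - n{\left(P{\left(-22 \right)} \right)} = -432408 - 420 = -432828$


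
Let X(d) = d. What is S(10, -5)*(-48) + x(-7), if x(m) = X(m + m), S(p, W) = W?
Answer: 226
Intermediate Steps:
x(m) = 2*m (x(m) = m + m = 2*m)
S(10, -5)*(-48) + x(-7) = -5*(-48) + 2*(-7) = 240 - 14 = 226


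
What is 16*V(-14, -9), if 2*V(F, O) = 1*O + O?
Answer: -144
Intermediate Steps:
V(F, O) = O (V(F, O) = (1*O + O)/2 = (O + O)/2 = (2*O)/2 = O)
16*V(-14, -9) = 16*(-9) = -144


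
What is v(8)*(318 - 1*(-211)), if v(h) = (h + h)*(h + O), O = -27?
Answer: -160816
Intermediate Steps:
v(h) = 2*h*(-27 + h) (v(h) = (h + h)*(h - 27) = (2*h)*(-27 + h) = 2*h*(-27 + h))
v(8)*(318 - 1*(-211)) = (2*8*(-27 + 8))*(318 - 1*(-211)) = (2*8*(-19))*(318 + 211) = -304*529 = -160816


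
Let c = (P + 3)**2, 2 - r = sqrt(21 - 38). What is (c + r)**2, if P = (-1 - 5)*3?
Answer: (227 - I*sqrt(17))**2 ≈ 51512.0 - 1871.9*I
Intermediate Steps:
r = 2 - I*sqrt(17) (r = 2 - sqrt(21 - 38) = 2 - sqrt(-17) = 2 - I*sqrt(17) ≈ 2.0 - 4.1231*I)
P = -18 (P = -6*3 = -18)
c = 225 (c = (-18 + 3)**2 = (-15)**2 = 225)
(c + r)**2 = (225 + (2 - I*sqrt(17)))**2 = (227 - I*sqrt(17))**2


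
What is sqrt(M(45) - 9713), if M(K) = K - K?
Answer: I*sqrt(9713) ≈ 98.555*I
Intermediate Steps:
M(K) = 0
sqrt(M(45) - 9713) = sqrt(0 - 9713) = sqrt(-9713) = I*sqrt(9713)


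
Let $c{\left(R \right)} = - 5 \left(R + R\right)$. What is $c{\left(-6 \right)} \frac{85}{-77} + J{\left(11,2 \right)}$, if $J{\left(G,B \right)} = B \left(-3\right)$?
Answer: $- \frac{5562}{77} \approx -72.234$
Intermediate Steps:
$J{\left(G,B \right)} = - 3 B$
$c{\left(R \right)} = - 10 R$ ($c{\left(R \right)} = - 5 \cdot 2 R = - 10 R$)
$c{\left(-6 \right)} \frac{85}{-77} + J{\left(11,2 \right)} = \left(-10\right) \left(-6\right) \frac{85}{-77} - 6 = 60 \cdot 85 \left(- \frac{1}{77}\right) - 6 = 60 \left(- \frac{85}{77}\right) - 6 = - \frac{5100}{77} - 6 = - \frac{5562}{77}$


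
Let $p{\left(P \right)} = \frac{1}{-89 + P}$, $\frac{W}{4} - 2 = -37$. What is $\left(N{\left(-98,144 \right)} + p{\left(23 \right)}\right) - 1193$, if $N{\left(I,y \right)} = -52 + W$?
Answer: $- \frac{91411}{66} \approx -1385.0$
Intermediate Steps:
$W = -140$ ($W = 8 + 4 \left(-37\right) = 8 - 148 = -140$)
$N{\left(I,y \right)} = -192$ ($N{\left(I,y \right)} = -52 - 140 = -192$)
$\left(N{\left(-98,144 \right)} + p{\left(23 \right)}\right) - 1193 = \left(-192 + \frac{1}{-89 + 23}\right) - 1193 = \left(-192 + \frac{1}{-66}\right) - 1193 = \left(-192 - \frac{1}{66}\right) - 1193 = - \frac{12673}{66} - 1193 = - \frac{91411}{66}$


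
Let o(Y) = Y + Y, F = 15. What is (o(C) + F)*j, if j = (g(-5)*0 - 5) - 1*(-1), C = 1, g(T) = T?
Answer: -68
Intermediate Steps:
o(Y) = 2*Y
j = -4 (j = (-5*0 - 5) - 1*(-1) = (0 - 5) + 1 = -5 + 1 = -4)
(o(C) + F)*j = (2*1 + 15)*(-4) = (2 + 15)*(-4) = 17*(-4) = -68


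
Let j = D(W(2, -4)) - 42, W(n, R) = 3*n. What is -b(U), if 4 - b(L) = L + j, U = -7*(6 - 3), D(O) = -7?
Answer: -74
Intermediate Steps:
j = -49 (j = -7 - 42 = -49)
U = -21 (U = -7*3 = -21)
b(L) = 53 - L (b(L) = 4 - (L - 49) = 4 - (-49 + L) = 4 + (49 - L) = 53 - L)
-b(U) = -(53 - 1*(-21)) = -(53 + 21) = -1*74 = -74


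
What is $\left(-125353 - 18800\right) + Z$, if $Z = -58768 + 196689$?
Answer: $-6232$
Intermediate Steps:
$Z = 137921$
$\left(-125353 - 18800\right) + Z = \left(-125353 - 18800\right) + 137921 = -144153 + 137921 = -6232$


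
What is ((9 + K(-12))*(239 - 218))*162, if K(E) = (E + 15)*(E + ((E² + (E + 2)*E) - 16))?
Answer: 2439234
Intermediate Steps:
K(E) = (15 + E)*(-16 + E + E² + E*(2 + E)) (K(E) = (15 + E)*(E + ((E² + (2 + E)*E) - 16)) = (15 + E)*(E + ((E² + E*(2 + E)) - 16)) = (15 + E)*(E + (-16 + E² + E*(2 + E))) = (15 + E)*(-16 + E + E² + E*(2 + E)))
((9 + K(-12))*(239 - 218))*162 = ((9 + (-240 + 2*(-12)³ + 29*(-12) + 33*(-12)²))*(239 - 218))*162 = ((9 + (-240 + 2*(-1728) - 348 + 33*144))*21)*162 = ((9 + (-240 - 3456 - 348 + 4752))*21)*162 = ((9 + 708)*21)*162 = (717*21)*162 = 15057*162 = 2439234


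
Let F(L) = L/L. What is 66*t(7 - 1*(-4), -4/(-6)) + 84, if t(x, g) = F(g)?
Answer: 150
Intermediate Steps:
F(L) = 1
t(x, g) = 1
66*t(7 - 1*(-4), -4/(-6)) + 84 = 66*1 + 84 = 66 + 84 = 150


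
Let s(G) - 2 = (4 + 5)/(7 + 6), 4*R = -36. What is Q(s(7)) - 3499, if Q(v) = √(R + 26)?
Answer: -3499 + √17 ≈ -3494.9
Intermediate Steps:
R = -9 (R = (¼)*(-36) = -9)
s(G) = 35/13 (s(G) = 2 + (4 + 5)/(7 + 6) = 2 + 9/13 = 35/13)
Q(v) = √17 (Q(v) = √(-9 + 26) = √17)
Q(s(7)) - 3499 = √17 - 3499 = -3499 + √17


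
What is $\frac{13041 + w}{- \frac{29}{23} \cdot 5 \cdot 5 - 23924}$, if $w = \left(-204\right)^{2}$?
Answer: $- \frac{419037}{183659} \approx -2.2816$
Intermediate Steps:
$w = 41616$
$\frac{13041 + w}{- \frac{29}{23} \cdot 5 \cdot 5 - 23924} = \frac{13041 + 41616}{- \frac{29}{23} \cdot 5 \cdot 5 - 23924} = \frac{54657}{\left(-29\right) \frac{1}{23} \cdot 5 \cdot 5 - 23924} = \frac{54657}{\left(- \frac{29}{23}\right) 5 \cdot 5 - 23924} = \frac{54657}{\left(- \frac{145}{23}\right) 5 - 23924} = \frac{54657}{- \frac{725}{23} - 23924} = \frac{54657}{- \frac{550977}{23}} = 54657 \left(- \frac{23}{550977}\right) = - \frac{419037}{183659}$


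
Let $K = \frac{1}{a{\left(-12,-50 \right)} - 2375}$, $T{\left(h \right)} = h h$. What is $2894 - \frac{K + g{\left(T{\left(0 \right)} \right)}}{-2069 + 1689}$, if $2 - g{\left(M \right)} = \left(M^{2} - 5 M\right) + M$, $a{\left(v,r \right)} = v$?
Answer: $\frac{2625036413}{907060} \approx 2894.0$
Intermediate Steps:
$T{\left(h \right)} = h^{2}$
$g{\left(M \right)} = 2 - M^{2} + 4 M$ ($g{\left(M \right)} = 2 - \left(\left(M^{2} - 5 M\right) + M\right) = 2 - \left(M^{2} - 4 M\right) = 2 - M^{2} + 4 M$)
$K = - \frac{1}{2387}$ ($K = \frac{1}{-12 - 2375} = \frac{1}{-2387} = - \frac{1}{2387} \approx -0.00041894$)
$2894 - \frac{K + g{\left(T{\left(0 \right)} \right)}}{-2069 + 1689} = 2894 - \frac{- \frac{1}{2387} + \left(2 - \left(0^{2}\right)^{2} + 4 \cdot 0^{2}\right)}{-2069 + 1689} = 2894 - \frac{- \frac{1}{2387} + \left(2 - 0^{2} + 4 \cdot 0\right)}{-380} = 2894 - \left(- \frac{1}{2387} + \left(2 - 0 + 0\right)\right) \left(- \frac{1}{380}\right) = 2894 - \left(- \frac{1}{2387} + \left(2 + 0 + 0\right)\right) \left(- \frac{1}{380}\right) = 2894 - \left(- \frac{1}{2387} + 2\right) \left(- \frac{1}{380}\right) = 2894 - \frac{4773}{2387} \left(- \frac{1}{380}\right) = 2894 - - \frac{4773}{907060} = 2894 + \frac{4773}{907060} = \frac{2625036413}{907060}$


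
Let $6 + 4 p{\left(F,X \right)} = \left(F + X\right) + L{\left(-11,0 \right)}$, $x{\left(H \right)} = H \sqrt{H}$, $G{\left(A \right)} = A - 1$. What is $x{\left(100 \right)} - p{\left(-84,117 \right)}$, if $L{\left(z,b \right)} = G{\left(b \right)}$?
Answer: $\frac{1987}{2} \approx 993.5$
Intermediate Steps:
$G{\left(A \right)} = -1 + A$
$x{\left(H \right)} = H^{\frac{3}{2}}$
$L{\left(z,b \right)} = -1 + b$
$p{\left(F,X \right)} = - \frac{7}{4} + \frac{F}{4} + \frac{X}{4}$ ($p{\left(F,X \right)} = - \frac{3}{2} + \frac{\left(F + X\right) + \left(-1 + 0\right)}{4} = - \frac{3}{2} + \frac{\left(F + X\right) - 1}{4} = - \frac{3}{2} + \frac{-1 + F + X}{4} = - \frac{3}{2} + \left(- \frac{1}{4} + \frac{F}{4} + \frac{X}{4}\right) = - \frac{7}{4} + \frac{F}{4} + \frac{X}{4}$)
$x{\left(100 \right)} - p{\left(-84,117 \right)} = 100^{\frac{3}{2}} - \left(- \frac{7}{4} + \frac{1}{4} \left(-84\right) + \frac{1}{4} \cdot 117\right) = 1000 - \left(- \frac{7}{4} - 21 + \frac{117}{4}\right) = 1000 - \frac{13}{2} = \frac{1987}{2}$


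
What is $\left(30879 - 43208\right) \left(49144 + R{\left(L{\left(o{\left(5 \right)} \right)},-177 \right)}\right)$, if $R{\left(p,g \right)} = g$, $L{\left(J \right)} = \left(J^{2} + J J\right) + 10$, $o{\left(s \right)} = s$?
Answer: $-603714143$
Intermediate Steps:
$L{\left(J \right)} = 10 + 2 J^{2}$ ($L{\left(J \right)} = \left(J^{2} + J^{2}\right) + 10 = 2 J^{2} + 10 = 10 + 2 J^{2}$)
$\left(30879 - 43208\right) \left(49144 + R{\left(L{\left(o{\left(5 \right)} \right)},-177 \right)}\right) = \left(30879 - 43208\right) \left(49144 - 177\right) = \left(-12329\right) 48967 = -603714143$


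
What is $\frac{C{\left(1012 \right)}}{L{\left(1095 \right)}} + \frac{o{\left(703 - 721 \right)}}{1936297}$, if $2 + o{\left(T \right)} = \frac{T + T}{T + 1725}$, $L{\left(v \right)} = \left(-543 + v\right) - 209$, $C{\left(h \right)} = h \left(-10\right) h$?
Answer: $- \frac{11283537173024370}{377901276599} \approx -29858.0$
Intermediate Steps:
$C{\left(h \right)} = - 10 h^{2}$ ($C{\left(h \right)} = - 10 h h = - 10 h^{2}$)
$L{\left(v \right)} = -752 + v$
$o{\left(T \right)} = -2 + \frac{2 T}{1725 + T}$ ($o{\left(T \right)} = -2 + \frac{T + T}{T + 1725} = -2 + \frac{2 T}{1725 + T}$)
$\frac{C{\left(1012 \right)}}{L{\left(1095 \right)}} + \frac{o{\left(703 - 721 \right)}}{1936297} = \frac{\left(-10\right) 1012^{2}}{-752 + 1095} + \frac{\left(-3450\right) \frac{1}{1725 + \left(703 - 721\right)}}{1936297} = \frac{\left(-10\right) 1024144}{343} + - \frac{3450}{1725 + \left(703 - 721\right)} \frac{1}{1936297} = \left(-10241440\right) \frac{1}{343} + - \frac{3450}{1725 - 18} \cdot \frac{1}{1936297} = - \frac{10241440}{343} + - \frac{3450}{1707} \cdot \frac{1}{1936297} = - \frac{10241440}{343} + \left(-3450\right) \frac{1}{1707} \cdot \frac{1}{1936297} = - \frac{10241440}{343} - \frac{1150}{1101752993} = - \frac{11283537173024370}{377901276599}$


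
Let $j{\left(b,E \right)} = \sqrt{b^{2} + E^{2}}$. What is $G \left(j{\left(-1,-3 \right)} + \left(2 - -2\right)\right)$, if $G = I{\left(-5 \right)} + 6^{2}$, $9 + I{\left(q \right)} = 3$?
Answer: $120 + 30 \sqrt{10} \approx 214.87$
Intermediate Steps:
$I{\left(q \right)} = -6$ ($I{\left(q \right)} = -9 + 3 = -6$)
$j{\left(b,E \right)} = \sqrt{E^{2} + b^{2}}$
$G = 30$ ($G = -6 + 6^{2} = -6 + 36 = 30$)
$G \left(j{\left(-1,-3 \right)} + \left(2 - -2\right)\right) = 30 \left(\sqrt{\left(-3\right)^{2} + \left(-1\right)^{2}} + \left(2 - -2\right)\right) = 30 \left(\sqrt{9 + 1} + \left(2 + 2\right)\right) = 30 \left(\sqrt{10} + 4\right) = 30 \left(4 + \sqrt{10}\right) = 120 + 30 \sqrt{10}$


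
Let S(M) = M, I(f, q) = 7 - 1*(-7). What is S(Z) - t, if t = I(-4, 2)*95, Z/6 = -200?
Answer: -2530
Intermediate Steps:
I(f, q) = 14 (I(f, q) = 7 + 7 = 14)
Z = -1200 (Z = 6*(-200) = -1200)
t = 1330 (t = 14*95 = 1330)
S(Z) - t = -1200 - 1*1330 = -1200 - 1330 = -2530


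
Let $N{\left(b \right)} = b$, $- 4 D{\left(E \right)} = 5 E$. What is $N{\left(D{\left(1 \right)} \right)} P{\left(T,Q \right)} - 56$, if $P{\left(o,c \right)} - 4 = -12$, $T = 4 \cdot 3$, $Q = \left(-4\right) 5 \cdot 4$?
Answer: $-46$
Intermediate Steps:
$D{\left(E \right)} = - \frac{5 E}{4}$
$Q = -80$ ($Q = \left(-20\right) 4 = -80$)
$T = 12$
$P{\left(o,c \right)} = -8$ ($P{\left(o,c \right)} = 4 - 12 = -8$)
$N{\left(D{\left(1 \right)} \right)} P{\left(T,Q \right)} - 56 = \left(- \frac{5}{4}\right) 1 \left(-8\right) - 56 = \left(- \frac{5}{4}\right) \left(-8\right) - 56 = 10 - 56 = -46$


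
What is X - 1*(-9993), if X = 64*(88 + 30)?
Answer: 17545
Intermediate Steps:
X = 7552 (X = 64*118 = 7552)
X - 1*(-9993) = 7552 - 1*(-9993) = 7552 + 9993 = 17545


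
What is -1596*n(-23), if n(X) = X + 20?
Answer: 4788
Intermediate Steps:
n(X) = 20 + X
-1596*n(-23) = -1596*(20 - 23) = -1596*(-3) = 4788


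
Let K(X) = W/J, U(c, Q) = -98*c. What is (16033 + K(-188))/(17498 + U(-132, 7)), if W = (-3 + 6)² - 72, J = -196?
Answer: 448933/852152 ≈ 0.52682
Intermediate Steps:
W = -63 (W = 3² - 72 = 9 - 72 = -63)
K(X) = 9/28 (K(X) = -63/(-196) = -63*(-1/196) = 9/28)
(16033 + K(-188))/(17498 + U(-132, 7)) = (16033 + 9/28)/(17498 - 98*(-132)) = 448933/(28*(17498 + 12936)) = (448933/28)/30434 = (448933/28)*(1/30434) = 448933/852152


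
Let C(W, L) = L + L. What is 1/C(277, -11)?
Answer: -1/22 ≈ -0.045455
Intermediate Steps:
C(W, L) = 2*L
1/C(277, -11) = 1/(2*(-11)) = 1/(-22) = -1/22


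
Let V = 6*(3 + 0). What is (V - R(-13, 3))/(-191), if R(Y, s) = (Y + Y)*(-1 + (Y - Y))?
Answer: 8/191 ≈ 0.041885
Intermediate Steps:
V = 18 (V = 6*3 = 18)
R(Y, s) = -2*Y (R(Y, s) = (2*Y)*(-1 + 0) = (2*Y)*(-1) = -2*Y)
(V - R(-13, 3))/(-191) = (18 - (-2)*(-13))/(-191) = (18 - 1*26)*(-1/191) = (18 - 26)*(-1/191) = -8*(-1/191) = 8/191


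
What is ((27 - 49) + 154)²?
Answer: 17424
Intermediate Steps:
((27 - 49) + 154)² = (-22 + 154)² = 132² = 17424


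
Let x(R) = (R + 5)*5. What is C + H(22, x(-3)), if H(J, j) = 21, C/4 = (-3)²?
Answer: 57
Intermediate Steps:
C = 36 (C = 4*(-3)² = 4*9 = 36)
x(R) = 25 + 5*R (x(R) = (5 + R)*5 = 25 + 5*R)
C + H(22, x(-3)) = 36 + 21 = 57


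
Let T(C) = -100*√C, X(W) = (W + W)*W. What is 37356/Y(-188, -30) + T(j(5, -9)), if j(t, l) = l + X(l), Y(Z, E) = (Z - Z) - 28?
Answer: -9339/7 - 300*√17 ≈ -2571.1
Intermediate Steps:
Y(Z, E) = -28 (Y(Z, E) = 0 - 28 = -28)
X(W) = 2*W² (X(W) = (2*W)*W = 2*W²)
j(t, l) = l + 2*l²
37356/Y(-188, -30) + T(j(5, -9)) = 37356/(-28) - 100*3*√17 = 37356*(-1/28) - 100*3*√17 = -9339/7 - 100*3*√17 = -9339/7 - 300*√17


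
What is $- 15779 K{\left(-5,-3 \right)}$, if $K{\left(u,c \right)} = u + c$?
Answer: $126232$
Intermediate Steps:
$K{\left(u,c \right)} = c + u$
$- 15779 K{\left(-5,-3 \right)} = - 15779 \left(-3 - 5\right) = \left(-15779\right) \left(-8\right) = 126232$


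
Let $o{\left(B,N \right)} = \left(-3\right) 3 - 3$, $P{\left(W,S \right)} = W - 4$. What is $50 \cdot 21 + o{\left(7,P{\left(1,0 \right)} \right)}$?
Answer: $1038$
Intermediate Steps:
$P{\left(W,S \right)} = -4 + W$ ($P{\left(W,S \right)} = W - 4 = -4 + W$)
$o{\left(B,N \right)} = -12$ ($o{\left(B,N \right)} = -9 - 3 = -12$)
$50 \cdot 21 + o{\left(7,P{\left(1,0 \right)} \right)} = 50 \cdot 21 - 12 = 1050 - 12 = 1038$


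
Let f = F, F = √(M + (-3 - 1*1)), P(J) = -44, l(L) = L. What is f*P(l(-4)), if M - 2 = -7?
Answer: -132*I ≈ -132.0*I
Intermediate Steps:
M = -5 (M = 2 - 7 = -5)
F = 3*I (F = √(-5 + (-3 - 1*1)) = √(-5 + (-3 - 1)) = √(-5 - 4) = √(-9) = 3*I ≈ 3.0*I)
f = 3*I ≈ 3.0*I
f*P(l(-4)) = (3*I)*(-44) = -132*I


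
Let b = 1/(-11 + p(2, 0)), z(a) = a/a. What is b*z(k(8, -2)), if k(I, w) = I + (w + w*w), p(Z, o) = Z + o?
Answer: -⅑ ≈ -0.11111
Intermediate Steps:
k(I, w) = I + w + w² (k(I, w) = I + (w + w²) = I + w + w²)
z(a) = 1
b = -⅑ (b = 1/(-11 + (2 + 0)) = 1/(-11 + 2) = 1/(-9) = -⅑ ≈ -0.11111)
b*z(k(8, -2)) = -⅑*1 = -⅑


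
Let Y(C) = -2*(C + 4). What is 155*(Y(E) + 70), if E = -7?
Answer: 11780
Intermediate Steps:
Y(C) = -8 - 2*C (Y(C) = -2*(4 + C) = -8 - 2*C)
155*(Y(E) + 70) = 155*((-8 - 2*(-7)) + 70) = 155*((-8 + 14) + 70) = 155*(6 + 70) = 155*76 = 11780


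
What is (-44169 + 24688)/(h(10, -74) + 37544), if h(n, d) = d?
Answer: -19481/37470 ≈ -0.51991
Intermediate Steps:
(-44169 + 24688)/(h(10, -74) + 37544) = (-44169 + 24688)/(-74 + 37544) = -19481/37470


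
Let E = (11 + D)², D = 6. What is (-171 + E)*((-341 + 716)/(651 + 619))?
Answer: 4425/127 ≈ 34.843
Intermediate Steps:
E = 289 (E = (11 + 6)² = 17² = 289)
(-171 + E)*((-341 + 716)/(651 + 619)) = (-171 + 289)*((-341 + 716)/(651 + 619)) = 118*(375/1270) = 118*(375*(1/1270)) = 118*(75/254) = 4425/127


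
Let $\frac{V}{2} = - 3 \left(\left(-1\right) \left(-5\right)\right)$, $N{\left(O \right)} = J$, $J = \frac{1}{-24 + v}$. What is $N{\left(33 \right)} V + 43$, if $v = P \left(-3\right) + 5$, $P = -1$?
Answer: $\frac{359}{8} \approx 44.875$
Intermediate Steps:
$v = 8$ ($v = \left(-1\right) \left(-3\right) + 5 = 3 + 5 = 8$)
$J = - \frac{1}{16}$ ($J = \frac{1}{-24 + 8} = \frac{1}{-16} = - \frac{1}{16} \approx -0.0625$)
$N{\left(O \right)} = - \frac{1}{16}$
$V = -30$ ($V = 2 \left(- 3 \left(\left(-1\right) \left(-5\right)\right)\right) = 2 \left(\left(-3\right) 5\right) = 2 \left(-15\right) = -30$)
$N{\left(33 \right)} V + 43 = \left(- \frac{1}{16}\right) \left(-30\right) + 43 = \frac{15}{8} + 43 = \frac{359}{8}$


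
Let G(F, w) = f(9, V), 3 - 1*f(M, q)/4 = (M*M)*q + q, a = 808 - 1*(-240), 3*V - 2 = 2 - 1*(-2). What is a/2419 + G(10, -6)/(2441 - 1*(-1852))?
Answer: 2941228/10384767 ≈ 0.28323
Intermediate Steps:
V = 2 (V = 2/3 + (2 - 1*(-2))/3 = 2/3 + (2 + 2)/3 = 2/3 + (1/3)*4 = 2/3 + 4/3 = 2)
a = 1048 (a = 808 + 240 = 1048)
f(M, q) = 12 - 4*q - 4*q*M**2 (f(M, q) = 12 - 4*((M*M)*q + q) = 12 - 4*(M**2*q + q) = 12 - 4*(q*M**2 + q) = 12 - 4*(q + q*M**2) = 12 + (-4*q - 4*q*M**2) = 12 - 4*q - 4*q*M**2)
G(F, w) = -644 (G(F, w) = 12 - 4*2 - 4*2*9**2 = 12 - 8 - 4*2*81 = 12 - 8 - 648 = -644)
a/2419 + G(10, -6)/(2441 - 1*(-1852)) = 1048/2419 - 644/(2441 - 1*(-1852)) = 1048*(1/2419) - 644/(2441 + 1852) = 1048/2419 - 644/4293 = 2941228/10384767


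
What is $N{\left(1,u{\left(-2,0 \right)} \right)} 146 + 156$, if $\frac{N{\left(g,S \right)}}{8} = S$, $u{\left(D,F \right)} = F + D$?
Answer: $-2180$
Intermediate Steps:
$u{\left(D,F \right)} = D + F$
$N{\left(g,S \right)} = 8 S$
$N{\left(1,u{\left(-2,0 \right)} \right)} 146 + 156 = 8 \left(-2 + 0\right) 146 + 156 = 8 \left(-2\right) 146 + 156 = \left(-16\right) 146 + 156 = -2336 + 156 = -2180$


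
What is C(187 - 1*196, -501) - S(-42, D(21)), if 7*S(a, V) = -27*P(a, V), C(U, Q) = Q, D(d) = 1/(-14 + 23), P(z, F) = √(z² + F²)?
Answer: -501 + 123*√85/7 ≈ -339.00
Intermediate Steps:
P(z, F) = √(F² + z²)
D(d) = ⅑ (D(d) = 1/9 = ⅑)
S(a, V) = -27*√(V² + a²)/7 (S(a, V) = (-27*√(V² + a²))/7 = -27*√(V² + a²)/7)
C(187 - 1*196, -501) - S(-42, D(21)) = -501 - (-27)*√((⅑)² + (-42)²)/7 = -501 - (-27)*√(1/81 + 1764)/7 = -501 - (-27)*√(142885/81)/7 = -501 - (-27)*41*√85/9/7 = -501 - (-123)*√85/7 = -501 + 123*√85/7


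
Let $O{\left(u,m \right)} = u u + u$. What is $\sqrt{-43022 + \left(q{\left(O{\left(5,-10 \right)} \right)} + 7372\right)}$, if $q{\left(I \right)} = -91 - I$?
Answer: $i \sqrt{35771} \approx 189.13 i$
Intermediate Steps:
$O{\left(u,m \right)} = u + u^{2}$ ($O{\left(u,m \right)} = u^{2} + u = u + u^{2}$)
$\sqrt{-43022 + \left(q{\left(O{\left(5,-10 \right)} \right)} + 7372\right)} = \sqrt{-43022 + \left(\left(-91 - 5 \left(1 + 5\right)\right) + 7372\right)} = \sqrt{-43022 + \left(\left(-91 - 5 \cdot 6\right) + 7372\right)} = \sqrt{-43022 + \left(\left(-91 - 30\right) + 7372\right)} = \sqrt{-43022 + \left(-121 + 7372\right)} = \sqrt{-43022 + 7251} = \sqrt{-35771} = i \sqrt{35771}$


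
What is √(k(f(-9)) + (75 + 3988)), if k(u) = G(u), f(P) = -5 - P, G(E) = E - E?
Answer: √4063 ≈ 63.742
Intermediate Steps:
G(E) = 0
k(u) = 0
√(k(f(-9)) + (75 + 3988)) = √(0 + (75 + 3988)) = √(0 + 4063) = √4063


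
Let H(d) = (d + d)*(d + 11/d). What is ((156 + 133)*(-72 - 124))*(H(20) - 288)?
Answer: -30247896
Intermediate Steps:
H(d) = 2*d*(d + 11/d) (H(d) = (2*d)*(d + 11/d) = 2*d*(d + 11/d))
((156 + 133)*(-72 - 124))*(H(20) - 288) = ((156 + 133)*(-72 - 124))*((22 + 2*20**2) - 288) = (289*(-196))*((22 + 2*400) - 288) = -56644*((22 + 800) - 288) = -56644*(822 - 288) = -56644*534 = -30247896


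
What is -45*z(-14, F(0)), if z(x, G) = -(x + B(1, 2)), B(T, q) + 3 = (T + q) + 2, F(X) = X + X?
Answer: -540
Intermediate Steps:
F(X) = 2*X
B(T, q) = -1 + T + q (B(T, q) = -3 + ((T + q) + 2) = -3 + (2 + T + q) = -1 + T + q)
z(x, G) = -2 - x (z(x, G) = -(x + (-1 + 1 + 2)) = -(x + 2) = -(2 + x) = -2 - x)
-45*z(-14, F(0)) = -45*(-2 - 1*(-14)) = -45*(-2 + 14) = -45*12 = -540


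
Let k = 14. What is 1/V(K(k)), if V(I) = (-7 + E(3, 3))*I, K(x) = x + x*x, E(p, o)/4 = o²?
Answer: 1/6090 ≈ 0.00016420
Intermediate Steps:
E(p, o) = 4*o²
K(x) = x + x²
V(I) = 29*I (V(I) = (-7 + 4*3²)*I = (-7 + 4*9)*I = (-7 + 36)*I = 29*I)
1/V(K(k)) = 1/(29*(14*(1 + 14))) = 1/(29*(14*15)) = 1/(29*210) = 1/6090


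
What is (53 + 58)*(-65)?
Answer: -7215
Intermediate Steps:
(53 + 58)*(-65) = 111*(-65) = -7215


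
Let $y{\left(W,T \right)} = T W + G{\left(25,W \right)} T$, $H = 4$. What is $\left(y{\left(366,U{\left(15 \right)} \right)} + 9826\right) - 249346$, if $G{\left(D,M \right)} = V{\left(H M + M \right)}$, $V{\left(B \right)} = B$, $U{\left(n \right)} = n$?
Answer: $-206580$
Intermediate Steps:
$G{\left(D,M \right)} = 5 M$ ($G{\left(D,M \right)} = 4 M + M = 5 M$)
$y{\left(W,T \right)} = 6 T W$ ($y{\left(W,T \right)} = T W + 5 W T = T W + 5 T W = 6 T W$)
$\left(y{\left(366,U{\left(15 \right)} \right)} + 9826\right) - 249346 = \left(6 \cdot 15 \cdot 366 + 9826\right) - 249346 = \left(32940 + 9826\right) - 249346 = 42766 - 249346 = -206580$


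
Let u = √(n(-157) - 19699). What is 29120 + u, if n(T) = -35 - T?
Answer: 29120 + I*√19577 ≈ 29120.0 + 139.92*I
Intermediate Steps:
u = I*√19577 (u = √((-35 - 1*(-157)) - 19699) = √((-35 + 157) - 19699) = √(122 - 19699) = √(-19577) = I*√19577 ≈ 139.92*I)
29120 + u = 29120 + I*√19577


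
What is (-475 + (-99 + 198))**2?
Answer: 141376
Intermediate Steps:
(-475 + (-99 + 198))**2 = (-475 + 99)**2 = (-376)**2 = 141376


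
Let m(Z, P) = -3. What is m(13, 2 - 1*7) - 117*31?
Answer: -3630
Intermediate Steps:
m(13, 2 - 1*7) - 117*31 = -3 - 117*31 = -3 - 3627 = -3630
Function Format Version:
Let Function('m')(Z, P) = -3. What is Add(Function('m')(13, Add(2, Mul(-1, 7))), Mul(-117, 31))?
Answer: -3630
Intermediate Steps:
Add(Function('m')(13, Add(2, Mul(-1, 7))), Mul(-117, 31)) = Add(-3, Mul(-117, 31)) = Add(-3, -3627) = -3630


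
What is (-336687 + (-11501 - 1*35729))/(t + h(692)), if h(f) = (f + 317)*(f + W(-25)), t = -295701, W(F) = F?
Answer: -383917/377302 ≈ -1.0175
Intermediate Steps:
h(f) = (-25 + f)*(317 + f) (h(f) = (f + 317)*(f - 25) = (317 + f)*(-25 + f) = (-25 + f)*(317 + f))
(-336687 + (-11501 - 1*35729))/(t + h(692)) = (-336687 + (-11501 - 1*35729))/(-295701 + (-7925 + 692² + 292*692)) = (-336687 + (-11501 - 35729))/(-295701 + (-7925 + 478864 + 202064)) = (-336687 - 47230)/(-295701 + 673003) = -383917/377302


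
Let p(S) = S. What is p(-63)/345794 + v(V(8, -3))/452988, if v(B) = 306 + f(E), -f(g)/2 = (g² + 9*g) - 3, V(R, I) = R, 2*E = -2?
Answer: 21220547/39160133118 ≈ 0.00054189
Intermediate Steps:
E = -1 (E = (½)*(-2) = -1)
f(g) = 6 - 18*g - 2*g² (f(g) = -2*((g² + 9*g) - 3) = -2*(-3 + g² + 9*g) = 6 - 18*g - 2*g²)
v(B) = 328 (v(B) = 306 + (6 - 18*(-1) - 2*(-1)²) = 306 + (6 + 18 - 2*1) = 306 + (6 + 18 - 2) = 306 + 22 = 328)
p(-63)/345794 + v(V(8, -3))/452988 = -63/345794 + 328/452988 = -63*1/345794 + 328*(1/452988) = -63/345794 + 82/113247 = 21220547/39160133118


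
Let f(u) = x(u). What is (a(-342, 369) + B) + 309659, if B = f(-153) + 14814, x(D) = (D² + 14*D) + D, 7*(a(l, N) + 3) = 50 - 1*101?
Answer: 2419037/7 ≈ 3.4558e+5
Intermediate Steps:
a(l, N) = -72/7 (a(l, N) = -3 + (50 - 1*101)/7 = -3 + (50 - 101)/7 = -3 + (⅐)*(-51) = -3 - 51/7 = -72/7)
x(D) = D² + 15*D
f(u) = u*(15 + u)
B = 35928 (B = -153*(15 - 153) + 14814 = -153*(-138) + 14814 = 21114 + 14814 = 35928)
(a(-342, 369) + B) + 309659 = (-72/7 + 35928) + 309659 = 251424/7 + 309659 = 2419037/7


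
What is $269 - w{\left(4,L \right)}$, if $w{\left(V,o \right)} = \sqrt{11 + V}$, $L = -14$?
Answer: $269 - \sqrt{15} \approx 265.13$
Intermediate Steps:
$269 - w{\left(4,L \right)} = 269 - \sqrt{11 + 4} = 269 - \sqrt{15}$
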